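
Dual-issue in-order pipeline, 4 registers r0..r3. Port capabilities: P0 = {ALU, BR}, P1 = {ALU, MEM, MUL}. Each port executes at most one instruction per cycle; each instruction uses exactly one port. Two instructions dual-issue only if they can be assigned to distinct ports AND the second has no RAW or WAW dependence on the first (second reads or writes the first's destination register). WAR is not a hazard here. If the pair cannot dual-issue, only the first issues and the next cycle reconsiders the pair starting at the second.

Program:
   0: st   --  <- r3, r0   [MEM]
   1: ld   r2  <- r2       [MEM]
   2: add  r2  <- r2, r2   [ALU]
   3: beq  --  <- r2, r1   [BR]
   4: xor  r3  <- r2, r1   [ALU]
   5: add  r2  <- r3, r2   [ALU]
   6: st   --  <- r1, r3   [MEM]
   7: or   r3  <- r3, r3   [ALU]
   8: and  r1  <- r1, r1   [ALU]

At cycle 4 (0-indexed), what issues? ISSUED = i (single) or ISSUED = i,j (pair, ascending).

  cy0 -> i0 (st) no-port MEM/MEM
  cy1 -> i1 (ld) RAW+WAW r2
  cy2 -> i2 (add) RAW r2
  cy3 -> i3/i4 (beq+xor) dual
  cy4 -> i5/i6 (add+st) dual
  cy5 -> i7/i8 (or+and) dual

ISSUED = 5,6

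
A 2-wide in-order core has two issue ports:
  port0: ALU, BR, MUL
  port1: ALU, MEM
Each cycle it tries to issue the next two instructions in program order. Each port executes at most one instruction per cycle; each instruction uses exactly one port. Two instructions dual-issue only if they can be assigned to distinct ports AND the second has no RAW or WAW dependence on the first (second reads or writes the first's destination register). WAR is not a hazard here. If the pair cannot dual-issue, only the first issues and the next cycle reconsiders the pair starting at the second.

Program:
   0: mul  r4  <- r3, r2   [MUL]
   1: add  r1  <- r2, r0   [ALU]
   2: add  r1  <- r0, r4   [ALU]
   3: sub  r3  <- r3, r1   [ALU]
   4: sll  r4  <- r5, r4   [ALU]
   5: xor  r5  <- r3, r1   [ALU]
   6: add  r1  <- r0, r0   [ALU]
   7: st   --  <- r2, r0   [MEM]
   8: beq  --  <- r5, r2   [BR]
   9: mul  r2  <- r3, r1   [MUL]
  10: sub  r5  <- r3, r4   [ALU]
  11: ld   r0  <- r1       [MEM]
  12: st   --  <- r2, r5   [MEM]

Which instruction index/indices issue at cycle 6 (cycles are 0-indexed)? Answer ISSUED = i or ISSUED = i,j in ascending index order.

ISSUED = 11

t=0 i0/i1:mul+add ; pair
t=1 i2:add ; RAW r1
t=2 i3/i4:sub+sll ; pair
t=3 i5/i6:xor+add ; pair
t=4 i7/i8:st+beq ; pair
t=5 i9/i10:mul+sub ; pair
t=6 i11:ld ; no-port MEM/MEM
t=7 i12:st ; tail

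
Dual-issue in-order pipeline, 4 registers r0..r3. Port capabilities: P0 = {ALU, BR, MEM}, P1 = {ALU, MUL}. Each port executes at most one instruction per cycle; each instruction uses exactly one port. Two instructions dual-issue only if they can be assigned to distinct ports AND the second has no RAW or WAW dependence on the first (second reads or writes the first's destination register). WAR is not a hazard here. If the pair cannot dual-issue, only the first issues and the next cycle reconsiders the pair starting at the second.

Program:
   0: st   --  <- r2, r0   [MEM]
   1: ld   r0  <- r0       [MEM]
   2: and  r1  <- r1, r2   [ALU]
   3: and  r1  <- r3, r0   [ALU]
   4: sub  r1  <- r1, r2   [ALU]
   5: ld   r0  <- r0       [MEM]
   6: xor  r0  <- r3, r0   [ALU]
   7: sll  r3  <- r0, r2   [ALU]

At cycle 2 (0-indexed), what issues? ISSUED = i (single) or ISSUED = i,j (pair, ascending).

0. st @i0  | no-port MEM/MEM
1. ld;and @i1/i2  | pair
2. and @i3  | RAW+WAW r1
3. sub;ld @i4/i5  | pair
4. xor @i6  | RAW r0
5. sll @i7  | tail

ISSUED = 3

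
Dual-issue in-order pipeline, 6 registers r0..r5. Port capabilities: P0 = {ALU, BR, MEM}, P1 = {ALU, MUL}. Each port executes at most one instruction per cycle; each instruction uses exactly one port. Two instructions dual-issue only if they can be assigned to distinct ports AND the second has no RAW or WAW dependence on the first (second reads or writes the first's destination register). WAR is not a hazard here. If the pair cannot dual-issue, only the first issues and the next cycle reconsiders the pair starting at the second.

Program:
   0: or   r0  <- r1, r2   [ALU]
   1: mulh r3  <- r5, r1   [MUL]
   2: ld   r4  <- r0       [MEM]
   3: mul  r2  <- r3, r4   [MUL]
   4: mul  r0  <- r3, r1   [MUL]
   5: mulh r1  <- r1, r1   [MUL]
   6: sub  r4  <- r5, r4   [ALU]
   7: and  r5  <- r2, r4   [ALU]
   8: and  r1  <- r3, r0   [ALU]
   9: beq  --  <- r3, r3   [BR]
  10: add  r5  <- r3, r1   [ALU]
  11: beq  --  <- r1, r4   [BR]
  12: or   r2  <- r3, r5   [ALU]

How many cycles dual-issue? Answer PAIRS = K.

PAIRS = 5

t=0 i0+i1:or.ALU+mulh.MUL ; pair
t=1 i2:ld.MEM ; RAW r4
t=2 i3:mul.MUL ; no-port MUL/MUL
t=3 i4:mul.MUL ; no-port MUL/MUL
t=4 i5+i6:mulh.MUL+sub.ALU ; pair
t=5 i7+i8:and.ALU+and.ALU ; pair
t=6 i9+i10:beq.BR+add.ALU ; pair
t=7 i11+i12:beq.BR+or.ALU ; pair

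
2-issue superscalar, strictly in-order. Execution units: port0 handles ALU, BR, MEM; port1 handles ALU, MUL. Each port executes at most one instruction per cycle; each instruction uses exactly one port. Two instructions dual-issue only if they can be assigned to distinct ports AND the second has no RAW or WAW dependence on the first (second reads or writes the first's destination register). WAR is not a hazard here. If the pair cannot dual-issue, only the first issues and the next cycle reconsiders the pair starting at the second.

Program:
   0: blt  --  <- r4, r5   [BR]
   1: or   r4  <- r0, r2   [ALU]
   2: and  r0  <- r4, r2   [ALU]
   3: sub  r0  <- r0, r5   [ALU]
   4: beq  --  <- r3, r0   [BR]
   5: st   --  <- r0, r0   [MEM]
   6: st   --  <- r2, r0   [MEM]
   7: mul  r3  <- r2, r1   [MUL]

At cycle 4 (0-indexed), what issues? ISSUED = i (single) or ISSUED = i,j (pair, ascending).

[0] i0/i1  blt;or  -- dual
[1] i2  and  -- RAW+WAW r0
[2] i3  sub  -- RAW r0
[3] i4  beq  -- no-port BR/MEM
[4] i5  st  -- no-port MEM/MEM
[5] i6/i7  st;mul  -- dual

ISSUED = 5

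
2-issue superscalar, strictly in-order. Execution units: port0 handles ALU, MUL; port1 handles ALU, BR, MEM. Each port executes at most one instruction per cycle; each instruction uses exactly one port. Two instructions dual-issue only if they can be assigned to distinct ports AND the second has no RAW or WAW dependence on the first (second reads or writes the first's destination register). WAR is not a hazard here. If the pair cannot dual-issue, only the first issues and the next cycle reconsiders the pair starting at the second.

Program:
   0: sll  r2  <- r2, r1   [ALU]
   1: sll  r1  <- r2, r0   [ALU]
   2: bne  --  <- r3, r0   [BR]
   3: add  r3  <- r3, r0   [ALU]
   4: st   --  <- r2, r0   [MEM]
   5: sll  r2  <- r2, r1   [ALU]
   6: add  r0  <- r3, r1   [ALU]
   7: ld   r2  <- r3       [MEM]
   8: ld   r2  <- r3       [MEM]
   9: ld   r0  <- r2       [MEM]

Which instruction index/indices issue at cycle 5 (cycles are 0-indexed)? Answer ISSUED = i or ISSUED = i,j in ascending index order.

t=0 i0:sll.ALU ; RAW r2
t=1 i1/i2:sll.ALU;bne.BR ; 2-wide
t=2 i3/i4:add.ALU;st.MEM ; 2-wide
t=3 i5/i6:sll.ALU;add.ALU ; 2-wide
t=4 i7:ld.MEM ; no-port MEM/MEM
t=5 i8:ld.MEM ; no-port MEM/MEM
t=6 i9:ld.MEM ; tail

ISSUED = 8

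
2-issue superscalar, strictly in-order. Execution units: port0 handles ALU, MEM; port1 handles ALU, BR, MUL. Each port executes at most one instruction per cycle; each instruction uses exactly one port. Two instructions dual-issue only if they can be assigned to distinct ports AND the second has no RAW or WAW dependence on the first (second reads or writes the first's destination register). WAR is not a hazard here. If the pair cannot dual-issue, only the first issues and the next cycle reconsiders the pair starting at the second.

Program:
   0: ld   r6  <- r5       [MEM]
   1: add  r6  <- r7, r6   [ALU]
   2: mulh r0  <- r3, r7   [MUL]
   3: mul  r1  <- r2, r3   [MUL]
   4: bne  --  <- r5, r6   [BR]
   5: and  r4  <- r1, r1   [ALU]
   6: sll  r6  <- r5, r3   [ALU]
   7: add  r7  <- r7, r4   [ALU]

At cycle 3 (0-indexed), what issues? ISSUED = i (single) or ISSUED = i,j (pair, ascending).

c0: i0 ld.MEM  RAW+WAW r6
c1: i1,i2 add.ALU/mulh.MUL  2-wide
c2: i3 mul.MUL  no-port MUL/BR
c3: i4,i5 bne.BR/and.ALU  2-wide
c4: i6,i7 sll.ALU/add.ALU  2-wide

ISSUED = 4,5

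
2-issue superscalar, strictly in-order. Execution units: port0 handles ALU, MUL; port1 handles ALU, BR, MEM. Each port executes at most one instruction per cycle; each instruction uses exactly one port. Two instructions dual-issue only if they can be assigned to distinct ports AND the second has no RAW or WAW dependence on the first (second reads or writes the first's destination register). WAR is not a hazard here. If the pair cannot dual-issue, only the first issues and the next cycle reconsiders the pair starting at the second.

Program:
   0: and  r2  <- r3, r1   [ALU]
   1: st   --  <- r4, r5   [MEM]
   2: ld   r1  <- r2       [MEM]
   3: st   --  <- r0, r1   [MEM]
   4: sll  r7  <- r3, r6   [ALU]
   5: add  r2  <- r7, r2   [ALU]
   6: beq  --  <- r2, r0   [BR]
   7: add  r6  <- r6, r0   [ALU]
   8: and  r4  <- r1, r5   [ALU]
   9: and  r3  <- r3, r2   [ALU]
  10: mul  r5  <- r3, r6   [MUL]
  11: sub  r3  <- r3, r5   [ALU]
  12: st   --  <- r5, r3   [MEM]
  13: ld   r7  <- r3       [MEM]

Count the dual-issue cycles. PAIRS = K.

#0 head=0: and.ALU;st.MEM i0&i1 pair
#1 head=2: ld.MEM i2 no-port MEM/MEM
#2 head=3: st.MEM;sll.ALU i3&i4 pair
#3 head=5: add.ALU i5 RAW r2
#4 head=6: beq.BR;add.ALU i6&i7 pair
#5 head=8: and.ALU;and.ALU i8&i9 pair
#6 head=10: mul.MUL i10 RAW r5
#7 head=11: sub.ALU i11 RAW r3
#8 head=12: st.MEM i12 no-port MEM/MEM
#9 head=13: ld.MEM i13 tail

PAIRS = 4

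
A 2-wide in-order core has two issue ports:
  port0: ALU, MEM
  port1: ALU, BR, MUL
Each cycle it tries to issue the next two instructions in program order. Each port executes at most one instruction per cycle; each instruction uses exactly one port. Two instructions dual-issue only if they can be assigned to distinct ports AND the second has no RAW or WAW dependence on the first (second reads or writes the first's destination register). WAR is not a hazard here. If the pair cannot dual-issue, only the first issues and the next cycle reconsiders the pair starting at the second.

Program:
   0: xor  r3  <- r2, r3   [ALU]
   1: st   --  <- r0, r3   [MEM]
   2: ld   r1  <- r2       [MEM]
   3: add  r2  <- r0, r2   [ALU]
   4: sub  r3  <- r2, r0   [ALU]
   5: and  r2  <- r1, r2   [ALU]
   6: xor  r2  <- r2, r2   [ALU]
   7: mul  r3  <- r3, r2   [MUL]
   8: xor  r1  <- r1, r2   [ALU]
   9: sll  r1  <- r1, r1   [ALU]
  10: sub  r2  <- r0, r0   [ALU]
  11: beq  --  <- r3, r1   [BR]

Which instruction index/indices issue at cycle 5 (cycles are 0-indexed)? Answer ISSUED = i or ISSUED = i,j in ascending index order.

0. xor @i0  | RAW r3
1. st @i1  | no-port MEM/MEM
2. ld;add @i2&i3  | 2-wide
3. sub;and @i4&i5  | 2-wide
4. xor @i6  | RAW r2
5. mul;xor @i7&i8  | 2-wide
6. sll;sub @i9&i10  | 2-wide
7. beq @i11  | tail

ISSUED = 7,8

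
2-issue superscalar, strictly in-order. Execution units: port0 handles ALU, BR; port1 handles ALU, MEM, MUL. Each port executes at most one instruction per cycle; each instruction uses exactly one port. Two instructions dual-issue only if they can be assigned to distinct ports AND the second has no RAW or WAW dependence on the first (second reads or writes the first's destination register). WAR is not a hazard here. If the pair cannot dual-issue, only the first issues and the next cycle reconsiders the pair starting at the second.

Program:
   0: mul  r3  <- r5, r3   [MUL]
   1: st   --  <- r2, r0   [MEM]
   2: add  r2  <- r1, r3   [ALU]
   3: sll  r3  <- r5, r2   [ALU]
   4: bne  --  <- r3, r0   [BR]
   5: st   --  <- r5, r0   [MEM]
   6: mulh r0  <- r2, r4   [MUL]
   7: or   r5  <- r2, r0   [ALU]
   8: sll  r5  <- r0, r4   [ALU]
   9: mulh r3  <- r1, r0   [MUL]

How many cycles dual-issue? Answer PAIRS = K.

PAIRS = 3

c0: i0 mul  no-port MUL/MEM
c1: i1+i2 st/add  2-wide
c2: i3 sll  RAW r3
c3: i4+i5 bne/st  2-wide
c4: i6 mulh  RAW r0
c5: i7 or  WAW r5
c6: i8+i9 sll/mulh  2-wide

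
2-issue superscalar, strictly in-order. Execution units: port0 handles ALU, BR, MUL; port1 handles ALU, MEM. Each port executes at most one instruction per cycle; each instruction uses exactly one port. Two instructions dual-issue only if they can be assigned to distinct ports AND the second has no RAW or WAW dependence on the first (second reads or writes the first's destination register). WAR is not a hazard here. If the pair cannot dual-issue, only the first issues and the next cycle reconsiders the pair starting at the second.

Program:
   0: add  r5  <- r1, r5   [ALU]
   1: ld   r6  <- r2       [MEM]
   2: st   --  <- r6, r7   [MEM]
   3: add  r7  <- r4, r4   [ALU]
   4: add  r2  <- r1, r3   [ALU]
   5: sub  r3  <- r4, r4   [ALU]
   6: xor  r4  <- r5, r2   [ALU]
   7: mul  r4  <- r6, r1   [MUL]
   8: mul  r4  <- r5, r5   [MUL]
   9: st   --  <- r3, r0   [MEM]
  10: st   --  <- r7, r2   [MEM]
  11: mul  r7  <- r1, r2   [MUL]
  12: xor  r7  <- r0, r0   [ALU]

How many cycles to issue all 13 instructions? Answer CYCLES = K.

CYCLES = 8

  cy0 -> i0&i1 (add;ld) dual
  cy1 -> i2&i3 (st;add) dual
  cy2 -> i4&i5 (add;sub) dual
  cy3 -> i6 (xor) WAW r4
  cy4 -> i7 (mul) no-port MUL/MUL
  cy5 -> i8&i9 (mul;st) dual
  cy6 -> i10&i11 (st;mul) dual
  cy7 -> i12 (xor) tail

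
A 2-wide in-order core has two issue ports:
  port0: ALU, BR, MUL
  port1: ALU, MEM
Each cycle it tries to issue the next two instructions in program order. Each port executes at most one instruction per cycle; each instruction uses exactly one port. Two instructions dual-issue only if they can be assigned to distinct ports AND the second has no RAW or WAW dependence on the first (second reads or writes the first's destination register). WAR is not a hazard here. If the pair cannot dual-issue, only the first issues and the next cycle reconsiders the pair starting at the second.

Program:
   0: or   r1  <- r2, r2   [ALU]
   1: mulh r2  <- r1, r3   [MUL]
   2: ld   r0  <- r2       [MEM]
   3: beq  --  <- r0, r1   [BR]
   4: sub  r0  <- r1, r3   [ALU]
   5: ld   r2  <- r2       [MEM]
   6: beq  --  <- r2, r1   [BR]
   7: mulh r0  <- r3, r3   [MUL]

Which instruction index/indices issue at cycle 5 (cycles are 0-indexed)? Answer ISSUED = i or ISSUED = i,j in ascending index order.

t=0 i0:or ; RAW r1
t=1 i1:mulh ; RAW r2
t=2 i2:ld ; RAW r0
t=3 i3&i4:beq/sub ; dual
t=4 i5:ld ; RAW r2
t=5 i6:beq ; no-port BR/MUL
t=6 i7:mulh ; tail

ISSUED = 6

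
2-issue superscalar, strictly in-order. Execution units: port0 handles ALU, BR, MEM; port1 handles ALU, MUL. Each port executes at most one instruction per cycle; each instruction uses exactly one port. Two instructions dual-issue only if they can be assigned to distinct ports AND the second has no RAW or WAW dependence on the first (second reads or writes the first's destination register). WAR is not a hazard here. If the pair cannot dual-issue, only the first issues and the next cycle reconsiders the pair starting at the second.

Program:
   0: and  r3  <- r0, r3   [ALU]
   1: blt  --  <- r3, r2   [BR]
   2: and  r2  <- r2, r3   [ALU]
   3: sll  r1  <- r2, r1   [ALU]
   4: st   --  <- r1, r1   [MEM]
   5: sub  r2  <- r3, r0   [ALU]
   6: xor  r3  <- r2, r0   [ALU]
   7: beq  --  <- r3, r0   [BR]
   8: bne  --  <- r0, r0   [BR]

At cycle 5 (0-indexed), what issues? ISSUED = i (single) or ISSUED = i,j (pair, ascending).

ISSUED = 7

t=0 i0:and.ALU ; RAW r3
t=1 i1&i2:blt.BR and.ALU ; pair
t=2 i3:sll.ALU ; RAW r1
t=3 i4&i5:st.MEM sub.ALU ; pair
t=4 i6:xor.ALU ; RAW r3
t=5 i7:beq.BR ; no-port BR/BR
t=6 i8:bne.BR ; tail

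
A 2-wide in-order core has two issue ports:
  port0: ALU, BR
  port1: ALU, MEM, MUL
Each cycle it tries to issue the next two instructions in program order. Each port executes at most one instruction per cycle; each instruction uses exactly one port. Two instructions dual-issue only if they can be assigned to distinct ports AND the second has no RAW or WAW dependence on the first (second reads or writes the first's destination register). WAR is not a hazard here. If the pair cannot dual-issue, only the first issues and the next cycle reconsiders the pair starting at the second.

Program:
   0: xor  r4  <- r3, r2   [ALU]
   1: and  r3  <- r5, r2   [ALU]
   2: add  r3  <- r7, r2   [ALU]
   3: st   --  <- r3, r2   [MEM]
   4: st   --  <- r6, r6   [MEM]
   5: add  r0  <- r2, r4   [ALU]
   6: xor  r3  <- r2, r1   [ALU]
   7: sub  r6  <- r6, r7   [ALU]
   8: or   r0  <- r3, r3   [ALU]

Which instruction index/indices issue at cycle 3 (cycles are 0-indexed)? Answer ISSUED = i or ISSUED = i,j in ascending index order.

ISSUED = 4,5

  cy0 -> i0,i1 (xor and) pair
  cy1 -> i2 (add) RAW r3
  cy2 -> i3 (st) no-port MEM/MEM
  cy3 -> i4,i5 (st add) pair
  cy4 -> i6,i7 (xor sub) pair
  cy5 -> i8 (or) tail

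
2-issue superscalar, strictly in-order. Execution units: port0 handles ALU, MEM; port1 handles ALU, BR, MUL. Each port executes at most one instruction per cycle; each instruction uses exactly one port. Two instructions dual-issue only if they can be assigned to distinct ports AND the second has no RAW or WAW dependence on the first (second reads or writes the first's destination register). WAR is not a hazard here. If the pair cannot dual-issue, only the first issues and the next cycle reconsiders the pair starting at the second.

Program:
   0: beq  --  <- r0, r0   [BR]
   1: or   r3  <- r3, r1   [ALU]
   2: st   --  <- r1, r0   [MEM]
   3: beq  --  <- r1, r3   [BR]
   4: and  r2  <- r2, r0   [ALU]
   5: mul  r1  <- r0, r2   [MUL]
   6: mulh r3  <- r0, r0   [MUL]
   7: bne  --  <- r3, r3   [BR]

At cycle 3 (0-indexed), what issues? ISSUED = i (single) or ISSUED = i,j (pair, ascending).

ISSUED = 5

  cy0 -> i0+i1 (beq.BR or.ALU) 2-wide
  cy1 -> i2+i3 (st.MEM beq.BR) 2-wide
  cy2 -> i4 (and.ALU) RAW r2
  cy3 -> i5 (mul.MUL) no-port MUL/MUL
  cy4 -> i6 (mulh.MUL) no-port MUL/BR
  cy5 -> i7 (bne.BR) tail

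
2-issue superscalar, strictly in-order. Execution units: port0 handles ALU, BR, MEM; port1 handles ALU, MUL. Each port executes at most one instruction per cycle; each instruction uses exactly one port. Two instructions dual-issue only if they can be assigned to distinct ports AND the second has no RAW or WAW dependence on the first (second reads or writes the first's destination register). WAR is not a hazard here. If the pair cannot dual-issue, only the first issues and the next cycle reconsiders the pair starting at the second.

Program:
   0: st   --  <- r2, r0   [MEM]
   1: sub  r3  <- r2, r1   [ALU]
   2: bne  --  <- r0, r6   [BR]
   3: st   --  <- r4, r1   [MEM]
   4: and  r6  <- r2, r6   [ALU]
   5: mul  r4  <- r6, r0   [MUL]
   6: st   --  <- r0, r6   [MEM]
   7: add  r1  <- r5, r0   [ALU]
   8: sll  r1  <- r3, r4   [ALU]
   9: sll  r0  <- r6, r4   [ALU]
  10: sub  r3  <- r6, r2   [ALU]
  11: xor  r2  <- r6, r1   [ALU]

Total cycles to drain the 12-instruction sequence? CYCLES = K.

CYCLES = 7

0. st+sub @i0+i1  | 2-wide
1. bne @i2  | no-port BR/MEM
2. st+and @i3+i4  | 2-wide
3. mul+st @i5+i6  | 2-wide
4. add @i7  | WAW r1
5. sll+sll @i8+i9  | 2-wide
6. sub+xor @i10+i11  | 2-wide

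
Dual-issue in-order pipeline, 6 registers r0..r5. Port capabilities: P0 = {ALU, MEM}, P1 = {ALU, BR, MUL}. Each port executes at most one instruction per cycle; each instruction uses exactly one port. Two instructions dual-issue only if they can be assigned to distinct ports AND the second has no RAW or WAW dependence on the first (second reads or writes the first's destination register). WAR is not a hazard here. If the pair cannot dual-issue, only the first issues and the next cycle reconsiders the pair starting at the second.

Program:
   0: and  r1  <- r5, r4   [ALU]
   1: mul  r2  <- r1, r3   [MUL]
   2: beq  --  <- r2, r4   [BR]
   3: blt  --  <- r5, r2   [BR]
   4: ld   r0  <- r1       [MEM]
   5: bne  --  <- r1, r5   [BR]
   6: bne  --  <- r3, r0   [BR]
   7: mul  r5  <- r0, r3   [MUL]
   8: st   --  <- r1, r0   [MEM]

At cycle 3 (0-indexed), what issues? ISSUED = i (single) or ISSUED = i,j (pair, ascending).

ISSUED = 3,4

c0: i0 and  RAW r1
c1: i1 mul  no-port MUL/BR
c2: i2 beq  no-port BR/BR
c3: i3+i4 blt/ld  2-wide
c4: i5 bne  no-port BR/BR
c5: i6 bne  no-port BR/MUL
c6: i7+i8 mul/st  2-wide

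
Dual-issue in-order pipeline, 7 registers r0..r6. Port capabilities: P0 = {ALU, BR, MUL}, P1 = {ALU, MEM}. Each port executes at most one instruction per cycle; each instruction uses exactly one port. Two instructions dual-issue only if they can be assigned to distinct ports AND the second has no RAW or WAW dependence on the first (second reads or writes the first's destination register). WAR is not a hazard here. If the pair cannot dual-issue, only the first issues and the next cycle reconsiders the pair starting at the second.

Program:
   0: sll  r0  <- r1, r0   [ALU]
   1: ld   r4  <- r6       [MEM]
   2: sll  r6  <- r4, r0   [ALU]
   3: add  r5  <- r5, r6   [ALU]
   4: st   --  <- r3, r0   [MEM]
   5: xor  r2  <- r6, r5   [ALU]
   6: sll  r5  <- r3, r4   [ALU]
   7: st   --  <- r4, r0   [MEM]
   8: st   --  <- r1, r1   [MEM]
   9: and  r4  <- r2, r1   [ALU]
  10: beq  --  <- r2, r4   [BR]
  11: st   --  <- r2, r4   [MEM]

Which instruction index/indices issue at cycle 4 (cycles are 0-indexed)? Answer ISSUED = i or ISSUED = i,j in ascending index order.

ISSUED = 7

0. sll.ALU+ld.MEM @i0/i1  | dual
1. sll.ALU @i2  | RAW r6
2. add.ALU+st.MEM @i3/i4  | dual
3. xor.ALU+sll.ALU @i5/i6  | dual
4. st.MEM @i7  | no-port MEM/MEM
5. st.MEM+and.ALU @i8/i9  | dual
6. beq.BR+st.MEM @i10/i11  | dual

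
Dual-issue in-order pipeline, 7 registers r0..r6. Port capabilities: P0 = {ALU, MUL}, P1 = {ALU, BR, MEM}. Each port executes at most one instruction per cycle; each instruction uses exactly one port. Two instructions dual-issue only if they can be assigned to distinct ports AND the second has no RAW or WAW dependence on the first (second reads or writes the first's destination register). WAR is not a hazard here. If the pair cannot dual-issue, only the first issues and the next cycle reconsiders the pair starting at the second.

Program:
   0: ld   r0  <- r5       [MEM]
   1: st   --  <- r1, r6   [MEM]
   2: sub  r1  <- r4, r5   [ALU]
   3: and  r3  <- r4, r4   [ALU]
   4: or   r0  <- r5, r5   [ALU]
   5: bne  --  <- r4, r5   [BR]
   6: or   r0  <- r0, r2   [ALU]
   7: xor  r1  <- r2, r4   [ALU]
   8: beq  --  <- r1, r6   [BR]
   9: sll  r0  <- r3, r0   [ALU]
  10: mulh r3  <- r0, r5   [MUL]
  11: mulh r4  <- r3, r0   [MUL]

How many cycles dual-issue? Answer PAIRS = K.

[0] i0  ld.MEM  -- no-port MEM/MEM
[1] i1,i2  st.MEM;sub.ALU  -- 2-wide
[2] i3,i4  and.ALU;or.ALU  -- 2-wide
[3] i5,i6  bne.BR;or.ALU  -- 2-wide
[4] i7  xor.ALU  -- RAW r1
[5] i8,i9  beq.BR;sll.ALU  -- 2-wide
[6] i10  mulh.MUL  -- no-port MUL/MUL
[7] i11  mulh.MUL  -- tail

PAIRS = 4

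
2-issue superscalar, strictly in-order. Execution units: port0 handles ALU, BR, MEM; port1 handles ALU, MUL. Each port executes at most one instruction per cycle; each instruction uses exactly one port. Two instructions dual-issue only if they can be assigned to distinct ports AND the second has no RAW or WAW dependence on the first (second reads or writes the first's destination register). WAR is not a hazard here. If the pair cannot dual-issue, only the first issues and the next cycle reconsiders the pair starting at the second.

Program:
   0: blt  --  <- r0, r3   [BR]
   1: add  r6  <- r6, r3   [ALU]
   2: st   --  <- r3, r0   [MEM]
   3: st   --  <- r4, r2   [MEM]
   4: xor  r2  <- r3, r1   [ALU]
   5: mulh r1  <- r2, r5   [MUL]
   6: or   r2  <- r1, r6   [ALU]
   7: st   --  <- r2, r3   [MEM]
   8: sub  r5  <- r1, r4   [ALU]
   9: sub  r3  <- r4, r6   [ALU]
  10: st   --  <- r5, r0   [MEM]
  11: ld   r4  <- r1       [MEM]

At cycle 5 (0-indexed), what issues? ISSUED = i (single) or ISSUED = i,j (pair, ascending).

t=0 i0/i1:blt add ; 2-wide
t=1 i2:st ; no-port MEM/MEM
t=2 i3/i4:st xor ; 2-wide
t=3 i5:mulh ; RAW r1
t=4 i6:or ; RAW r2
t=5 i7/i8:st sub ; 2-wide
t=6 i9/i10:sub st ; 2-wide
t=7 i11:ld ; tail

ISSUED = 7,8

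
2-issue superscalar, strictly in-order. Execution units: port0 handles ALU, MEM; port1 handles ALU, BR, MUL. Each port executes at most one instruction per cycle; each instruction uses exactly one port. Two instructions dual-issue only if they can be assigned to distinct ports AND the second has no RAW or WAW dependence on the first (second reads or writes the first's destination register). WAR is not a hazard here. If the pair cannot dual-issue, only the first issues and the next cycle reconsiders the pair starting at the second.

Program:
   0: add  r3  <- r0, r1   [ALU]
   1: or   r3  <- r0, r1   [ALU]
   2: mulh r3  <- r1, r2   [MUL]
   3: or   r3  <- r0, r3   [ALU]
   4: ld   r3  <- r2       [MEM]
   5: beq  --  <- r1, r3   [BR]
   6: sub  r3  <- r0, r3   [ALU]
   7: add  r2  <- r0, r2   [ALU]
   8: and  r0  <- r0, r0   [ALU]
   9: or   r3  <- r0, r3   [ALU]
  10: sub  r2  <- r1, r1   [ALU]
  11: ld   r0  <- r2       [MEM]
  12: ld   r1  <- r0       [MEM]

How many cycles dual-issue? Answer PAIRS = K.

PAIRS = 3

[0] i0  add  -- WAW r3
[1] i1  or  -- WAW r3
[2] i2  mulh  -- RAW+WAW r3
[3] i3  or  -- WAW r3
[4] i4  ld  -- RAW r3
[5] i5,i6  beq sub  -- 2-wide
[6] i7,i8  add and  -- 2-wide
[7] i9,i10  or sub  -- 2-wide
[8] i11  ld  -- no-port MEM/MEM
[9] i12  ld  -- tail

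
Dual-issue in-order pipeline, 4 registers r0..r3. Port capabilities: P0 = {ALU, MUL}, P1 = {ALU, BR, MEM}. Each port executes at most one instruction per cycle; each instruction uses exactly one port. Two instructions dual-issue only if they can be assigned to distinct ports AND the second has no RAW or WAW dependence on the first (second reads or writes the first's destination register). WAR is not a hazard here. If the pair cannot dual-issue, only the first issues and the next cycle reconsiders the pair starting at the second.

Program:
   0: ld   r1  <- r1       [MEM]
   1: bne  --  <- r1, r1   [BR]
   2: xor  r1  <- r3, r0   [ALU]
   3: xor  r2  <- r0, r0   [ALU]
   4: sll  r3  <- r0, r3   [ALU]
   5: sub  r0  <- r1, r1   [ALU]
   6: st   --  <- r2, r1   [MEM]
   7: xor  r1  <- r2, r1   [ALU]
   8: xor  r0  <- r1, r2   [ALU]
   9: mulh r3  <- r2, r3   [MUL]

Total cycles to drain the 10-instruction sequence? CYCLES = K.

CYCLES = 6

  cy0 -> i0 (ld) no-port MEM/BR
  cy1 -> i1+i2 (bne xor) 2-wide
  cy2 -> i3+i4 (xor sll) 2-wide
  cy3 -> i5+i6 (sub st) 2-wide
  cy4 -> i7 (xor) RAW r1
  cy5 -> i8+i9 (xor mulh) 2-wide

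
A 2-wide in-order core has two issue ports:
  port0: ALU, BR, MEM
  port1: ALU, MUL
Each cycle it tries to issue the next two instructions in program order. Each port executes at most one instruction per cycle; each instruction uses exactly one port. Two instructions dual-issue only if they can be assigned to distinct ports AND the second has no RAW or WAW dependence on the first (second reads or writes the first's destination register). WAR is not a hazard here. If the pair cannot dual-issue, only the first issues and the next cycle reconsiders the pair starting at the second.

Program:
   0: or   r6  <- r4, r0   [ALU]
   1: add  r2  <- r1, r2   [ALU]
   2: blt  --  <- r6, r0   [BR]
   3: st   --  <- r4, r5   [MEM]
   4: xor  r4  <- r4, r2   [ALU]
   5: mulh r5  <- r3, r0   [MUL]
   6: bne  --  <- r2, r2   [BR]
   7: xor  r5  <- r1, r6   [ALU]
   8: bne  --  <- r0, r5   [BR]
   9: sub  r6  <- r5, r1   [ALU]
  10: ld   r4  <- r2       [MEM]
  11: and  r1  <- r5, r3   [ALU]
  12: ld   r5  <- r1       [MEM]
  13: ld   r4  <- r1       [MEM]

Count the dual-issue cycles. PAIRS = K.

PAIRS = 5

#0 head=0: or/add i0/i1 pair
#1 head=2: blt i2 no-port BR/MEM
#2 head=3: st/xor i3/i4 pair
#3 head=5: mulh/bne i5/i6 pair
#4 head=7: xor i7 RAW r5
#5 head=8: bne/sub i8/i9 pair
#6 head=10: ld/and i10/i11 pair
#7 head=12: ld i12 no-port MEM/MEM
#8 head=13: ld i13 tail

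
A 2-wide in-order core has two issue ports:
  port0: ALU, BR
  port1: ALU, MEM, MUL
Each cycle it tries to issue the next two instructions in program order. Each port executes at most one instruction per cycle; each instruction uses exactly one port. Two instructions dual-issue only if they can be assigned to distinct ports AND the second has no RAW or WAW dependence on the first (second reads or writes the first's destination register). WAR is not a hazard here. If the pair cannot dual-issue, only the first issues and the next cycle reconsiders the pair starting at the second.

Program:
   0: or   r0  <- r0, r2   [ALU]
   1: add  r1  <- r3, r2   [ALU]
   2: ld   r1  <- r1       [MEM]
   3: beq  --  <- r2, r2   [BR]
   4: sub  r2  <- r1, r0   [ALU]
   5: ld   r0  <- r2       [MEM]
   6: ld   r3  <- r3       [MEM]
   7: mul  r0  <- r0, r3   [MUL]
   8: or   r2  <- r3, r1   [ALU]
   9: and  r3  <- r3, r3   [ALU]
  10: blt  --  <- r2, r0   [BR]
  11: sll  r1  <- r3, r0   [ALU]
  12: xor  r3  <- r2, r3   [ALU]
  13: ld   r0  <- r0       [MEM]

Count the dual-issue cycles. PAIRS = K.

  cy0 -> i0+i1 (or.ALU/add.ALU) dual
  cy1 -> i2+i3 (ld.MEM/beq.BR) dual
  cy2 -> i4 (sub.ALU) RAW r2
  cy3 -> i5 (ld.MEM) no-port MEM/MEM
  cy4 -> i6 (ld.MEM) no-port MEM/MUL
  cy5 -> i7+i8 (mul.MUL/or.ALU) dual
  cy6 -> i9+i10 (and.ALU/blt.BR) dual
  cy7 -> i11+i12 (sll.ALU/xor.ALU) dual
  cy8 -> i13 (ld.MEM) tail

PAIRS = 5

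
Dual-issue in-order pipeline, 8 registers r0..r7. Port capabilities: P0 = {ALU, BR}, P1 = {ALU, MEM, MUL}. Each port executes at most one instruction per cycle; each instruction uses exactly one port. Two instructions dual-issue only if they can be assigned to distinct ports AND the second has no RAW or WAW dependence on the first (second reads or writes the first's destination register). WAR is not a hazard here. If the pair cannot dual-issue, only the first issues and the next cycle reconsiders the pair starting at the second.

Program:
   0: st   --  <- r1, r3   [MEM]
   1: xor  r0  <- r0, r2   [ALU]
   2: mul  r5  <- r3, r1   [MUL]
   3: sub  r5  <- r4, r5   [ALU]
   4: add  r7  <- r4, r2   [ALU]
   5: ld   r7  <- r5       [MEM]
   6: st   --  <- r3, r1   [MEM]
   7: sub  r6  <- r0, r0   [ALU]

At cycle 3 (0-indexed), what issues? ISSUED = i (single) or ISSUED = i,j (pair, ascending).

ISSUED = 5

  cy0 -> i0+i1 (st.MEM;xor.ALU) 2-wide
  cy1 -> i2 (mul.MUL) RAW+WAW r5
  cy2 -> i3+i4 (sub.ALU;add.ALU) 2-wide
  cy3 -> i5 (ld.MEM) no-port MEM/MEM
  cy4 -> i6+i7 (st.MEM;sub.ALU) 2-wide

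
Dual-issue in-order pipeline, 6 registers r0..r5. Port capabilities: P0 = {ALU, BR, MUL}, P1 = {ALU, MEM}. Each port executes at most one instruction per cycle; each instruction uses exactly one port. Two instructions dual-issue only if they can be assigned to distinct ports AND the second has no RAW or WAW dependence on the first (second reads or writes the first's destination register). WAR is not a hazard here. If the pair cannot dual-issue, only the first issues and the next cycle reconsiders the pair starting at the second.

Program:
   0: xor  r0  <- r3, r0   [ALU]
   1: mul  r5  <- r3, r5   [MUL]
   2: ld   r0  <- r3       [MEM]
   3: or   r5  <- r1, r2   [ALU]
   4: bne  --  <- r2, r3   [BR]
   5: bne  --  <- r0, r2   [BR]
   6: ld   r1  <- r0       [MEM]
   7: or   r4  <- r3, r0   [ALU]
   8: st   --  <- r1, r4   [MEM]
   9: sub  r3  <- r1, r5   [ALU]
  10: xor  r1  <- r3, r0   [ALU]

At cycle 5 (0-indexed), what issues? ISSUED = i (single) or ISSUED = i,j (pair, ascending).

ISSUED = 8,9

0. xor+mul @i0,i1  | pair
1. ld+or @i2,i3  | pair
2. bne @i4  | no-port BR/BR
3. bne+ld @i5,i6  | pair
4. or @i7  | RAW r4
5. st+sub @i8,i9  | pair
6. xor @i10  | tail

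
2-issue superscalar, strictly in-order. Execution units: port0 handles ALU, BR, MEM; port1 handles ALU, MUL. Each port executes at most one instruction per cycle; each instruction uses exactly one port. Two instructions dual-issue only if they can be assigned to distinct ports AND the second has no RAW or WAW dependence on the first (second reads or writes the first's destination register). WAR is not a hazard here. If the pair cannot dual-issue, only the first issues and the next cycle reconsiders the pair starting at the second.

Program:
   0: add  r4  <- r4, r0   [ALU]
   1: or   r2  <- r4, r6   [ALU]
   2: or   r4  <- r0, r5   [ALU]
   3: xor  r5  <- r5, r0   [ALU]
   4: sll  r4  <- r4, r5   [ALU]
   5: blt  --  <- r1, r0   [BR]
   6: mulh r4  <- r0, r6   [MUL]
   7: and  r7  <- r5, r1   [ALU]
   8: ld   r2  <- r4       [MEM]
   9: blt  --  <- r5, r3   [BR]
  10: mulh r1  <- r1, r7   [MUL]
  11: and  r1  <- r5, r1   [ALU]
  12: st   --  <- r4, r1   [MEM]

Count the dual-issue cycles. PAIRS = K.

  cy0 -> i0 (add.ALU) RAW r4
  cy1 -> i1,i2 (or.ALU/or.ALU) dual
  cy2 -> i3 (xor.ALU) RAW r5
  cy3 -> i4,i5 (sll.ALU/blt.BR) dual
  cy4 -> i6,i7 (mulh.MUL/and.ALU) dual
  cy5 -> i8 (ld.MEM) no-port MEM/BR
  cy6 -> i9,i10 (blt.BR/mulh.MUL) dual
  cy7 -> i11 (and.ALU) RAW r1
  cy8 -> i12 (st.MEM) tail

PAIRS = 4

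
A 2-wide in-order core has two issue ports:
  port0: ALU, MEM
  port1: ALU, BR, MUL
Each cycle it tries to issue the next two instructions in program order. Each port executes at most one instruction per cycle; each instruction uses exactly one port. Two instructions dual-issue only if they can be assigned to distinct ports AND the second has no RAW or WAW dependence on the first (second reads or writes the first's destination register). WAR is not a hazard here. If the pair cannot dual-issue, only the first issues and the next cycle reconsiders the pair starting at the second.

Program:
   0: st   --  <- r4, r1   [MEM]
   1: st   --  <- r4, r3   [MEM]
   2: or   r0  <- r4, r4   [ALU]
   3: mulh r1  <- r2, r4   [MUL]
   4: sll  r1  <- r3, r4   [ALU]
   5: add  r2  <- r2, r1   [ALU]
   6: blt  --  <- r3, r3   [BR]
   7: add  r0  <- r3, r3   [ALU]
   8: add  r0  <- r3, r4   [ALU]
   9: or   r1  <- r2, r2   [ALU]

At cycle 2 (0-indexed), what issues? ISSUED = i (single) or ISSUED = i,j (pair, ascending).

ISSUED = 3

t=0 i0:st.MEM ; no-port MEM/MEM
t=1 i1+i2:st.MEM;or.ALU ; 2-wide
t=2 i3:mulh.MUL ; WAW r1
t=3 i4:sll.ALU ; RAW r1
t=4 i5+i6:add.ALU;blt.BR ; 2-wide
t=5 i7:add.ALU ; WAW r0
t=6 i8+i9:add.ALU;or.ALU ; 2-wide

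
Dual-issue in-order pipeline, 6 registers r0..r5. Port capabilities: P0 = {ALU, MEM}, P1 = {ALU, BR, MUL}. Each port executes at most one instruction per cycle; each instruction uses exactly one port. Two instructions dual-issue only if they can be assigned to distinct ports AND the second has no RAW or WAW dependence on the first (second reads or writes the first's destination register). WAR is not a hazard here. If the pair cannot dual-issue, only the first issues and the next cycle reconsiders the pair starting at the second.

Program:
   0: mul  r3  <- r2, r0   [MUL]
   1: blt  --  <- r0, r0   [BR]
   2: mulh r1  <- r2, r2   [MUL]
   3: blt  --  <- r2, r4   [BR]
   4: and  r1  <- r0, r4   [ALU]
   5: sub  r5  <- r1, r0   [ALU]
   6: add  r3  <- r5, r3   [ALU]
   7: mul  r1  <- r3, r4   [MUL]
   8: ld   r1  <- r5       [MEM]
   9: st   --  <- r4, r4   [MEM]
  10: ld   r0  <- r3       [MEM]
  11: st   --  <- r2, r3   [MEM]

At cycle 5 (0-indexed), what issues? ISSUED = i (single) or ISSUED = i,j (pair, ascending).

0. mul @i0  | no-port MUL/BR
1. blt @i1  | no-port BR/MUL
2. mulh @i2  | no-port MUL/BR
3. blt+and @i3/i4  | dual
4. sub @i5  | RAW r5
5. add @i6  | RAW r3
6. mul @i7  | WAW r1
7. ld @i8  | no-port MEM/MEM
8. st @i9  | no-port MEM/MEM
9. ld @i10  | no-port MEM/MEM
10. st @i11  | tail

ISSUED = 6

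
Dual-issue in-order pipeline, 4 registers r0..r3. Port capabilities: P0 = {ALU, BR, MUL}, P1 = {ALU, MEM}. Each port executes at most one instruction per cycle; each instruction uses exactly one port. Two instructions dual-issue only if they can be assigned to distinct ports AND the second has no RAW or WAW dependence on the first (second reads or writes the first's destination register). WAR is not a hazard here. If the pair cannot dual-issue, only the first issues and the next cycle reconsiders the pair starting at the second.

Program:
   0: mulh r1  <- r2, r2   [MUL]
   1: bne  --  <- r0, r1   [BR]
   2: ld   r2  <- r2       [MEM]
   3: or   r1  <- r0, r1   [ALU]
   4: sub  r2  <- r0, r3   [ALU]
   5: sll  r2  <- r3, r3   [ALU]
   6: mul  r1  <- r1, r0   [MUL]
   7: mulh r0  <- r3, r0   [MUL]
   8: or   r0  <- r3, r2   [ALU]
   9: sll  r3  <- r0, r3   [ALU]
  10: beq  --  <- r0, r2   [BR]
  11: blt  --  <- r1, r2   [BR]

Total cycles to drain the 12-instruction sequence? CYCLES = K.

CYCLES = 8

  cy0 -> i0 (mulh) no-port MUL/BR
  cy1 -> i1,i2 (bne;ld) dual
  cy2 -> i3,i4 (or;sub) dual
  cy3 -> i5,i6 (sll;mul) dual
  cy4 -> i7 (mulh) WAW r0
  cy5 -> i8 (or) RAW r0
  cy6 -> i9,i10 (sll;beq) dual
  cy7 -> i11 (blt) tail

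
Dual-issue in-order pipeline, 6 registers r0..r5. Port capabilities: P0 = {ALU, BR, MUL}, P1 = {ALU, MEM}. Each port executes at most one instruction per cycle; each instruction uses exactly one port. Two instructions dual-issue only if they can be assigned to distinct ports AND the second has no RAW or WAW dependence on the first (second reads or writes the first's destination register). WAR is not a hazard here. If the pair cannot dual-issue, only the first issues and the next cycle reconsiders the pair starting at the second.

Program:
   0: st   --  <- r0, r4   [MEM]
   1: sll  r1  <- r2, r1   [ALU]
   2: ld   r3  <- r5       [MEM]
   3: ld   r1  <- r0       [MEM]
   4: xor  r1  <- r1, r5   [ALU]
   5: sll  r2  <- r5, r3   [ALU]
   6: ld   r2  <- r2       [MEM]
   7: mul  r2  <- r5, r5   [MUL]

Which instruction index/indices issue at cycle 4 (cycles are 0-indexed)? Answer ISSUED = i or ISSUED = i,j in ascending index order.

ISSUED = 6

[0] i0/i1  st sll  -- pair
[1] i2  ld  -- no-port MEM/MEM
[2] i3  ld  -- RAW+WAW r1
[3] i4/i5  xor sll  -- pair
[4] i6  ld  -- WAW r2
[5] i7  mul  -- tail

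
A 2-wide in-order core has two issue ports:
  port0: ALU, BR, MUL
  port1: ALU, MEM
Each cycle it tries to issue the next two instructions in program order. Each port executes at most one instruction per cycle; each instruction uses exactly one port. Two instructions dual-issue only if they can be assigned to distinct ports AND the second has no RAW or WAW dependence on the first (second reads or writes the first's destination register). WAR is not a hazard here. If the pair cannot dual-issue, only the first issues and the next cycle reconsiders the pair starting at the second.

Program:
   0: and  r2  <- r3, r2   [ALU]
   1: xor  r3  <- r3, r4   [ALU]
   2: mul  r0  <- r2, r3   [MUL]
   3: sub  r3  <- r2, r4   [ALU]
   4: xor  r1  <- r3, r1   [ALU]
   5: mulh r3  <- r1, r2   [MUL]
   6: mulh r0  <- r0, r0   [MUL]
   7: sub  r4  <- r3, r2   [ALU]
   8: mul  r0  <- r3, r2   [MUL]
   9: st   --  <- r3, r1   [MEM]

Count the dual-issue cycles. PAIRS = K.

[0] i0/i1  and xor  -- 2-wide
[1] i2/i3  mul sub  -- 2-wide
[2] i4  xor  -- RAW r1
[3] i5  mulh  -- no-port MUL/MUL
[4] i6/i7  mulh sub  -- 2-wide
[5] i8/i9  mul st  -- 2-wide

PAIRS = 4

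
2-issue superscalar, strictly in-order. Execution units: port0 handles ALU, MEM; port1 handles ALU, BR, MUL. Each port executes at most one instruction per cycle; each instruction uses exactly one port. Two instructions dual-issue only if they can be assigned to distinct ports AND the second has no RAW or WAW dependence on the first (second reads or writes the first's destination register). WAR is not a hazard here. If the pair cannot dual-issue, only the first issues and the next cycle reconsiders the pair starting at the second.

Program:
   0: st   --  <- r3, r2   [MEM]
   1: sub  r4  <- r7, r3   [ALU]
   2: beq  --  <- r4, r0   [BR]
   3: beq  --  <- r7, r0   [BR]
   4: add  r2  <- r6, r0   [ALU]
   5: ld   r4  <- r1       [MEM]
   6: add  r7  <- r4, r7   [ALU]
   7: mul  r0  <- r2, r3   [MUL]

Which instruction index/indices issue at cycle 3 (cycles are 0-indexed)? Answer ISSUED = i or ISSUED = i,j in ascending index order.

  cy0 -> i0+i1 (st.MEM;sub.ALU) pair
  cy1 -> i2 (beq.BR) no-port BR/BR
  cy2 -> i3+i4 (beq.BR;add.ALU) pair
  cy3 -> i5 (ld.MEM) RAW r4
  cy4 -> i6+i7 (add.ALU;mul.MUL) pair

ISSUED = 5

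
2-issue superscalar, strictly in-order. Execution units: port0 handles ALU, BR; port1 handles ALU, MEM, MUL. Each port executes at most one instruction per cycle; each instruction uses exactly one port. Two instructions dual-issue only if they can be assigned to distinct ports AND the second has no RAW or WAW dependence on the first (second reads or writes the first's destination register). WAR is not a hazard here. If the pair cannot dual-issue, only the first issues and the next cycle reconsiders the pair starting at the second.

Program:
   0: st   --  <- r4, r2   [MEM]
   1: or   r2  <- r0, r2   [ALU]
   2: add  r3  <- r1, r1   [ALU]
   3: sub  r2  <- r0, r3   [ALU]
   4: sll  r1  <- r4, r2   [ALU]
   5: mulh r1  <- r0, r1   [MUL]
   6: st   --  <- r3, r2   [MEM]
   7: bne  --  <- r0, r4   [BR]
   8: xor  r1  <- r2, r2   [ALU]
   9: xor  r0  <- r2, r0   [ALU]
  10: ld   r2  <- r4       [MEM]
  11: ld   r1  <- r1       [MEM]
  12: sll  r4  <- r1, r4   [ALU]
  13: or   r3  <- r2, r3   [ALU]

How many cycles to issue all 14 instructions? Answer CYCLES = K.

CYCLES = 10

#0 head=0: st;or i0,i1 dual
#1 head=2: add i2 RAW r3
#2 head=3: sub i3 RAW r2
#3 head=4: sll i4 RAW+WAW r1
#4 head=5: mulh i5 no-port MUL/MEM
#5 head=6: st;bne i6,i7 dual
#6 head=8: xor;xor i8,i9 dual
#7 head=10: ld i10 no-port MEM/MEM
#8 head=11: ld i11 RAW r1
#9 head=12: sll;or i12,i13 dual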